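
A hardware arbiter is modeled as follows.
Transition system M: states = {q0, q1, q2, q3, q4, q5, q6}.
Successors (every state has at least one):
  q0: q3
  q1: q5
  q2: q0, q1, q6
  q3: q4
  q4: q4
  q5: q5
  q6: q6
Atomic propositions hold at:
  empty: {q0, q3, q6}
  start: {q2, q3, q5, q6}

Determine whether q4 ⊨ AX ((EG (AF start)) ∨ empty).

AF start: least fixpoint, start Z0 = {q2, q3, q5, q6}, add states with every successor in Z. Z1 = {q0, q1, q2, q3, q5, q6}; fixed.
Sat(AF start) = {q0, q1, q2, q3, q5, q6}
EG (AF start): greatest fixpoint, start Z0 = {q0, q1, q2, q3, q5, q6}, keep only states in Sat with some successor in Z. Z1 = {q0, q1, q2, q5, q6}; Z2 = {q1, q2, q5, q6}; fixed.
Sat(EG (AF start)) = {q1, q2, q5, q6}
Sat((EG (AF start)) ∨ empty) = {q0, q1, q2, q3, q5, q6}
Sat(AX ((EG (AF start)) ∨ empty)) = {s : every successor in {q0, q1, q2, q3, q5, q6}} = {q0, q1, q2, q5, q6}
q4 ∉ Sat(AX ((EG (AF start)) ∨ empty)) = {q0, q1, q2, q5, q6}, so the formula does not hold at q4.

No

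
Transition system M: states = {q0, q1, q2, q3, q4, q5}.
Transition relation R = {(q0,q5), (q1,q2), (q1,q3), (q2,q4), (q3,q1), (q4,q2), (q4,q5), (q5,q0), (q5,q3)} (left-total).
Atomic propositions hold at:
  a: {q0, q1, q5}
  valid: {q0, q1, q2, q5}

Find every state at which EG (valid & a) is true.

Sat(valid & a) = {q0, q1, q5}
EG (valid & a): greatest fixpoint, start Z0 = {q0, q1, q5}, keep only states in Sat with some successor in Z. Z1 = {q0, q5}; fixed.
Sat(EG (valid & a)) = {q0, q5}

{q0, q5}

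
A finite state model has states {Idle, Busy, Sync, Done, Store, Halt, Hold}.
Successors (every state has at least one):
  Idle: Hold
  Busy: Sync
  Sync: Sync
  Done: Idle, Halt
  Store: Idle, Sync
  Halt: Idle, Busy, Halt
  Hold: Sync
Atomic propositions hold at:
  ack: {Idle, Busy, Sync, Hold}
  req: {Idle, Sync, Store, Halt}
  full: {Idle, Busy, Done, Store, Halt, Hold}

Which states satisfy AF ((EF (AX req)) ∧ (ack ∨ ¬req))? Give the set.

{Idle, Busy, Sync, Done, Store, Hold}

Sat(AX req) = {s : every successor in {Idle, Sync, Store, Halt}} = {Busy, Sync, Done, Store, Hold}
EF (AX req): least fixpoint, start Z0 = {Busy, Sync, Done, Store, Hold}, add states with some successor in Z. Z1 = {Idle, Busy, Sync, Done, Store, Halt, Hold}; fixed.
Sat(EF (AX req)) = {Idle, Busy, Sync, Done, Store, Halt, Hold}
Sat(¬req) = {Busy, Done, Hold}
Sat(ack ∨ ¬req) = {Idle, Busy, Sync, Done, Hold}
Sat((EF (AX req)) ∧ (ack ∨ ¬req)) = {Idle, Busy, Sync, Done, Hold}
AF ((EF (AX req)) ∧ (ack ∨ ¬req)): least fixpoint, start Z0 = {Idle, Busy, Sync, Done, Hold}, add states with every successor in Z. Z1 = {Idle, Busy, Sync, Done, Store, Hold}; fixed.
Sat(AF ((EF (AX req)) ∧ (ack ∨ ¬req))) = {Idle, Busy, Sync, Done, Store, Hold}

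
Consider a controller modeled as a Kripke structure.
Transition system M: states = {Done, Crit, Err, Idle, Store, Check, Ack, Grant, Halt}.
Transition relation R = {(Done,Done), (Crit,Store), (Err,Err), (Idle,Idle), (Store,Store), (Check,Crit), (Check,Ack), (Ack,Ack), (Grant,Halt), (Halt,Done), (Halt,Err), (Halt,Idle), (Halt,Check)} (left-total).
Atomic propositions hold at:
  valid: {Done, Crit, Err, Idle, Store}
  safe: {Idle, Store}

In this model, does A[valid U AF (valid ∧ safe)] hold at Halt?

Sat(valid ∧ safe) = {Idle, Store}
AF (valid ∧ safe): least fixpoint, start Z0 = {Idle, Store}, add states with every successor in Z. Z1 = {Crit, Idle, Store}; fixed.
Sat(AF (valid ∧ safe)) = {Crit, Idle, Store}
A[valid U AF (valid ∧ safe)]: least fixpoint, start Z0 = Sat(AF (valid ∧ safe)) = {Crit, Idle, Store}, add states in Sat(valid) with every successor in Z. Already a fixed point.
Sat(A[valid U AF (valid ∧ safe)]) = {Crit, Idle, Store}
Halt ∉ Sat(A[valid U AF (valid ∧ safe)]) = {Crit, Idle, Store}, so the formula does not hold at Halt.

No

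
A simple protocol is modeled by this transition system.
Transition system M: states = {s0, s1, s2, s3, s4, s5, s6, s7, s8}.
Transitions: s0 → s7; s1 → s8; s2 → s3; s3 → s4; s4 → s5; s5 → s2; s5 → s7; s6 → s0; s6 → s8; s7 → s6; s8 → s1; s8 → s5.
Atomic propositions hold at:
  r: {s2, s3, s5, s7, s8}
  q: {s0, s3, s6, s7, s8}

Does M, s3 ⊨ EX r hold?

No

Sat(EX r) = {s : some successor in {s2, s3, s5, s7, s8}} = {s0, s1, s2, s4, s5, s6, s8}
s3 ∉ Sat(EX r) = {s0, s1, s2, s4, s5, s6, s8}, so the formula does not hold at s3.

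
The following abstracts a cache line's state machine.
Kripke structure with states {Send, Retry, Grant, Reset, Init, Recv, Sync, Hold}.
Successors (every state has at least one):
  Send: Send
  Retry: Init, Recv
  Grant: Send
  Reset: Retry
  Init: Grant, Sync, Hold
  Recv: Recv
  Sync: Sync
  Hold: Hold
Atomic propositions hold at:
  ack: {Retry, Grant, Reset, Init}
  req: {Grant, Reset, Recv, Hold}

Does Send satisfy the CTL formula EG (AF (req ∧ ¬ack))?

No

Sat(¬ack) = {Send, Recv, Sync, Hold}
Sat(req ∧ ¬ack) = {Recv, Hold}
AF (req ∧ ¬ack): least fixpoint, start Z0 = {Recv, Hold}, add states with every successor in Z. Already a fixed point.
Sat(AF (req ∧ ¬ack)) = {Recv, Hold}
EG (AF (req ∧ ¬ack)): greatest fixpoint, start Z0 = {Recv, Hold}, keep only states in Sat with some successor in Z. Already a fixed point.
Sat(EG (AF (req ∧ ¬ack))) = {Recv, Hold}
Send ∉ Sat(EG (AF (req ∧ ¬ack))) = {Recv, Hold}, so the formula does not hold at Send.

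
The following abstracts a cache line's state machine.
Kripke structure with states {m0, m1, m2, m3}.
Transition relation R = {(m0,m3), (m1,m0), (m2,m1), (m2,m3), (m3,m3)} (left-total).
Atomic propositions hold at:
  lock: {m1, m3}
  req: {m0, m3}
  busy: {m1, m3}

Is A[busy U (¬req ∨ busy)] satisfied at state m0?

No

Sat(¬req) = {m1, m2}
Sat(¬req ∨ busy) = {m1, m2, m3}
A[busy U (¬req ∨ busy)]: least fixpoint, start Z0 = Sat((¬req ∨ busy)) = {m1, m2, m3}, add states in Sat(busy) with every successor in Z. Already a fixed point.
Sat(A[busy U (¬req ∨ busy)]) = {m1, m2, m3}
m0 ∉ Sat(A[busy U (¬req ∨ busy)]) = {m1, m2, m3}, so the formula does not hold at m0.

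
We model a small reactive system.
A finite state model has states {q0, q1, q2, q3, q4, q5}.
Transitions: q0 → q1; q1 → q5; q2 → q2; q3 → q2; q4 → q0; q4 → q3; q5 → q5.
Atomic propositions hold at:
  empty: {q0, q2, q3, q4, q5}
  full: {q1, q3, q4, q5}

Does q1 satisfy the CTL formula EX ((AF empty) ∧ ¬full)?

No

AF empty: least fixpoint, start Z0 = {q0, q2, q3, q4, q5}, add states with every successor in Z. Z1 = {q0, q1, q2, q3, q4, q5}; fixed.
Sat(AF empty) = {q0, q1, q2, q3, q4, q5}
Sat(¬full) = {q0, q2}
Sat((AF empty) ∧ ¬full) = {q0, q2}
Sat(EX ((AF empty) ∧ ¬full)) = {s : some successor in {q0, q2}} = {q2, q3, q4}
q1 ∉ Sat(EX ((AF empty) ∧ ¬full)) = {q2, q3, q4}, so the formula does not hold at q1.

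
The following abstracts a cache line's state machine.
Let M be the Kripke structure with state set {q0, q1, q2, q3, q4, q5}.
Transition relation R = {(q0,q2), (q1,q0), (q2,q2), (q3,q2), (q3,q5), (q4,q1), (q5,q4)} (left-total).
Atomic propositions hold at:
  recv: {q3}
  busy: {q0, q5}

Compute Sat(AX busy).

{q1}

Sat(AX busy) = {s : every successor in {q0, q5}} = {q1}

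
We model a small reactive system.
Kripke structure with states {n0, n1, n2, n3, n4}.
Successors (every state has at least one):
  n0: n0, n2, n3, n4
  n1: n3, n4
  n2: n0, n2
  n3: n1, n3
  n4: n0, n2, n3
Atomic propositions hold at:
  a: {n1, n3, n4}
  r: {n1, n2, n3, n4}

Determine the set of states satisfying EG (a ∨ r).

Sat(a ∨ r) = {n1, n2, n3, n4}
EG (a ∨ r): greatest fixpoint, start Z0 = {n1, n2, n3, n4}, keep only states in Sat with some successor in Z. Already a fixed point.
Sat(EG (a ∨ r)) = {n1, n2, n3, n4}

{n1, n2, n3, n4}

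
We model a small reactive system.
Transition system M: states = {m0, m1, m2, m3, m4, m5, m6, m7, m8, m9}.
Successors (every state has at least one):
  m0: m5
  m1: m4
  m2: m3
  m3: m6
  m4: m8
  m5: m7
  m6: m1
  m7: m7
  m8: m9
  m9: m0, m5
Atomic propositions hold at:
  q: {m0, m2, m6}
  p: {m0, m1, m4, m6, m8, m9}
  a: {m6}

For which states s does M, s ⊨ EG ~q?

{m1, m4, m5, m7, m8, m9}

Sat(~q) = {m1, m3, m4, m5, m7, m8, m9}
EG ~q: greatest fixpoint, start Z0 = {m1, m3, m4, m5, m7, m8, m9}, keep only states in Sat with some successor in Z. Z1 = {m1, m4, m5, m7, m8, m9}; fixed.
Sat(EG ~q) = {m1, m4, m5, m7, m8, m9}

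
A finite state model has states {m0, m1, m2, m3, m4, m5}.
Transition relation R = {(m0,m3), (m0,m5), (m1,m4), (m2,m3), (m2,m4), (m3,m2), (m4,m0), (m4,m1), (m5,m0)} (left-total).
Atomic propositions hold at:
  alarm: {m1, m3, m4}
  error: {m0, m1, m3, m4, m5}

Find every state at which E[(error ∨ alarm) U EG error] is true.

{m0, m1, m4, m5}

Sat(error ∨ alarm) = {m0, m1, m3, m4, m5}
EG error: greatest fixpoint, start Z0 = {m0, m1, m3, m4, m5}, keep only states in Sat with some successor in Z. Z1 = {m0, m1, m4, m5}; fixed.
Sat(EG error) = {m0, m1, m4, m5}
E[(error ∨ alarm) U EG error]: least fixpoint, start Z0 = Sat(EG error) = {m0, m1, m4, m5}, add states in Sat(error ∨ alarm) with some successor in Z. Already a fixed point.
Sat(E[(error ∨ alarm) U EG error]) = {m0, m1, m4, m5}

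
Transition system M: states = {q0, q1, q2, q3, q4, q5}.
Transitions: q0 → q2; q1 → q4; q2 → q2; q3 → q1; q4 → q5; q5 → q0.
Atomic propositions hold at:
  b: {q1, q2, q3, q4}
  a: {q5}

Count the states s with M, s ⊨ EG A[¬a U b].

Sat(¬a) = {q0, q1, q2, q3, q4}
A[¬a U b]: least fixpoint, start Z0 = Sat(b) = {q1, q2, q3, q4}, add states in Sat(¬a) with every successor in Z. Z1 = {q0, q1, q2, q3, q4}; fixed.
Sat(A[¬a U b]) = {q0, q1, q2, q3, q4}
EG A[¬a U b]: greatest fixpoint, start Z0 = {q0, q1, q2, q3, q4}, keep only states in Sat with some successor in Z. Z1 = {q0, q1, q2, q3}; Z2 = {q0, q2, q3}; Z3 = {q0, q2}; fixed.
Sat(EG A[¬a U b]) = {q0, q2}
|Sat(EG A[¬a U b])| = |{q0, q2}| = 2.

2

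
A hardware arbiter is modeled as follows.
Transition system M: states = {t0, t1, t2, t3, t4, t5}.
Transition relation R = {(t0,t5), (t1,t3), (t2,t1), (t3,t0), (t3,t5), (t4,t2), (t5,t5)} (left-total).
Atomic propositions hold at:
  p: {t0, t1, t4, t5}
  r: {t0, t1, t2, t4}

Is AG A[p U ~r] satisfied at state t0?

Sat(~r) = {t3, t5}
A[p U ~r]: least fixpoint, start Z0 = Sat(~r) = {t3, t5}, add states in Sat(p) with every successor in Z. Z1 = {t0, t1, t3, t5}; fixed.
Sat(A[p U ~r]) = {t0, t1, t3, t5}
AG A[p U ~r]: greatest fixpoint, start Z0 = {t0, t1, t3, t5}, keep only states in Sat with every successor in Z. Already a fixed point.
Sat(AG A[p U ~r]) = {t0, t1, t3, t5}
t0 ∈ Sat(AG A[p U ~r]) = {t0, t1, t3, t5}, so the formula holds at t0.

Yes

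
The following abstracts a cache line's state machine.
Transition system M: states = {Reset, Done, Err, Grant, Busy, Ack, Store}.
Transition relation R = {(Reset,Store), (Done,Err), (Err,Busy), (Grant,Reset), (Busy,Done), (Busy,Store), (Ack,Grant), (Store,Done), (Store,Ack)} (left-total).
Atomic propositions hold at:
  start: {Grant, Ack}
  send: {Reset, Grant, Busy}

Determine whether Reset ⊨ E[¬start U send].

Sat(¬start) = {Reset, Done, Err, Busy, Store}
E[¬start U send]: least fixpoint, start Z0 = Sat(send) = {Reset, Grant, Busy}, add states in Sat(¬start) with some successor in Z. Z1 = {Reset, Err, Grant, Busy}; Z2 = {Reset, Done, Err, Grant, Busy}; Z3 = {Reset, Done, Err, Grant, Busy, Store}; fixed.
Sat(E[¬start U send]) = {Reset, Done, Err, Grant, Busy, Store}
Reset ∈ Sat(E[¬start U send]) = {Reset, Done, Err, Grant, Busy, Store}, so the formula holds at Reset.

Yes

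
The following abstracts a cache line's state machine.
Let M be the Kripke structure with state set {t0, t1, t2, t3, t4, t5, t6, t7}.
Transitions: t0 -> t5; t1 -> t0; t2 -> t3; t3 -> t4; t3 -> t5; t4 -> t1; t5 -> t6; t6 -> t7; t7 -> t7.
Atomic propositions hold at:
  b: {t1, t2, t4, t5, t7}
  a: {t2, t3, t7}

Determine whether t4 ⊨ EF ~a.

Yes

Sat(~a) = {t0, t1, t4, t5, t6}
EF ~a: least fixpoint, start Z0 = {t0, t1, t4, t5, t6}, add states with some successor in Z. Z1 = {t0, t1, t3, t4, t5, t6}; Z2 = {t0, t1, t2, t3, t4, t5, t6}; fixed.
Sat(EF ~a) = {t0, t1, t2, t3, t4, t5, t6}
t4 ∈ Sat(EF ~a) = {t0, t1, t2, t3, t4, t5, t6}, so the formula holds at t4.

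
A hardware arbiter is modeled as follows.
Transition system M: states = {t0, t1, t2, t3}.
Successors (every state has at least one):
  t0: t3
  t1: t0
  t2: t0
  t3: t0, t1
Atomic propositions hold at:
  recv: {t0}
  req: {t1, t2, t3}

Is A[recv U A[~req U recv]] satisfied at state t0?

Sat(~req) = {t0}
A[~req U recv]: least fixpoint, start Z0 = Sat(recv) = {t0}, add states in Sat(~req) with every successor in Z. Already a fixed point.
Sat(A[~req U recv]) = {t0}
A[recv U A[~req U recv]]: least fixpoint, start Z0 = Sat(A[~req U recv]) = {t0}, add states in Sat(recv) with every successor in Z. Already a fixed point.
Sat(A[recv U A[~req U recv]]) = {t0}
t0 ∈ Sat(A[recv U A[~req U recv]]) = {t0}, so the formula holds at t0.

Yes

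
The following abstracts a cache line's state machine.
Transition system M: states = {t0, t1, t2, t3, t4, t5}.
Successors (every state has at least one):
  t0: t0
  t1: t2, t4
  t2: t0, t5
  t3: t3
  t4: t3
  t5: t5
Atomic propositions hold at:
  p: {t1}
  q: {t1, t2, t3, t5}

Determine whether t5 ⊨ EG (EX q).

Sat(EX q) = {s : some successor in {t1, t2, t3, t5}} = {t1, t2, t3, t4, t5}
EG (EX q): greatest fixpoint, start Z0 = {t1, t2, t3, t4, t5}, keep only states in Sat with some successor in Z. Already a fixed point.
Sat(EG (EX q)) = {t1, t2, t3, t4, t5}
t5 ∈ Sat(EG (EX q)) = {t1, t2, t3, t4, t5}, so the formula holds at t5.

Yes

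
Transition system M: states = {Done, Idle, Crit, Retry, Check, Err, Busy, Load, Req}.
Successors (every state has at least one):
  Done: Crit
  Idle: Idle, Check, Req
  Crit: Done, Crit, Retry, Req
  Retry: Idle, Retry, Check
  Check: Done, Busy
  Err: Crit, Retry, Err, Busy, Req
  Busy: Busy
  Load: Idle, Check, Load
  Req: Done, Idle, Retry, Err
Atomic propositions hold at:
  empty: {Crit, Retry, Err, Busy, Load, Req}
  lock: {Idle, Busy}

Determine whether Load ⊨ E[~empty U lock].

Sat(~empty) = {Done, Idle, Check}
E[~empty U lock]: least fixpoint, start Z0 = Sat(lock) = {Idle, Busy}, add states in Sat(~empty) with some successor in Z. Z1 = {Idle, Check, Busy}; fixed.
Sat(E[~empty U lock]) = {Idle, Check, Busy}
Load ∉ Sat(E[~empty U lock]) = {Idle, Check, Busy}, so the formula does not hold at Load.

No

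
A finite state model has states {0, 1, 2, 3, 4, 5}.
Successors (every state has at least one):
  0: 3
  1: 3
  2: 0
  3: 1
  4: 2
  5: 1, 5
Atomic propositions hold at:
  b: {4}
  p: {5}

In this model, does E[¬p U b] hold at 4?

Sat(¬p) = {0, 1, 2, 3, 4}
E[¬p U b]: least fixpoint, start Z0 = Sat(b) = {4}, add states in Sat(¬p) with some successor in Z. Already a fixed point.
Sat(E[¬p U b]) = {4}
4 ∈ Sat(E[¬p U b]) = {4}, so the formula holds at 4.

Yes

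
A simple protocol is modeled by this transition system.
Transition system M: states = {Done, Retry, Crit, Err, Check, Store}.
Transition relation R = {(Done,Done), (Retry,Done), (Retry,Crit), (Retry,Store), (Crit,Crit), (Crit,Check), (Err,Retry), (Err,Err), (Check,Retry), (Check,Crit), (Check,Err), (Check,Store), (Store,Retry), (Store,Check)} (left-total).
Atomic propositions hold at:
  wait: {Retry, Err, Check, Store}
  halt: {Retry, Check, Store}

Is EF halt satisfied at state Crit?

EF halt: least fixpoint, start Z0 = {Retry, Check, Store}, add states with some successor in Z. Z1 = {Retry, Crit, Err, Check, Store}; fixed.
Sat(EF halt) = {Retry, Crit, Err, Check, Store}
Crit ∈ Sat(EF halt) = {Retry, Crit, Err, Check, Store}, so the formula holds at Crit.

Yes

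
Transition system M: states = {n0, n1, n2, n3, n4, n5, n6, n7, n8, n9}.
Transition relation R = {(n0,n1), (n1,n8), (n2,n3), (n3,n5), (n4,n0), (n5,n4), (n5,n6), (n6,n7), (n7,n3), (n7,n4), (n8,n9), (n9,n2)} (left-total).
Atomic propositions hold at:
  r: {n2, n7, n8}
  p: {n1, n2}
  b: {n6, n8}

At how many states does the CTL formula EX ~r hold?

7

Sat(~r) = {n0, n1, n3, n4, n5, n6, n9}
Sat(EX ~r) = {s : some successor in {n0, n1, n3, n4, n5, n6, n9}} = {n0, n2, n3, n4, n5, n7, n8}
|Sat(EX ~r)| = |{n0, n2, n3, n4, n5, n7, n8}| = 7.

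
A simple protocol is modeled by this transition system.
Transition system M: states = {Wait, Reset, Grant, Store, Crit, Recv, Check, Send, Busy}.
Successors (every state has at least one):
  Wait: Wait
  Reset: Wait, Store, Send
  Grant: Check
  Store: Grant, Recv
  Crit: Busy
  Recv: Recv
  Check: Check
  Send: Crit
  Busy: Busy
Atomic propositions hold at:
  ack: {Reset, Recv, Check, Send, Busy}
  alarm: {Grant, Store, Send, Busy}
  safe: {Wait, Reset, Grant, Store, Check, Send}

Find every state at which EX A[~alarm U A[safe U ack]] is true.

Sat(~alarm) = {Wait, Reset, Crit, Recv, Check}
A[safe U ack]: least fixpoint, start Z0 = Sat(ack) = {Reset, Recv, Check, Send, Busy}, add states in Sat(safe) with every successor in Z. Z1 = {Reset, Grant, Recv, Check, Send, Busy}; Z2 = {Reset, Grant, Store, Recv, Check, Send, Busy}; fixed.
Sat(A[safe U ack]) = {Reset, Grant, Store, Recv, Check, Send, Busy}
A[~alarm U A[safe U ack]]: least fixpoint, start Z0 = Sat(A[safe U ack]) = {Reset, Grant, Store, Recv, Check, Send, Busy}, add states in Sat(~alarm) with every successor in Z. Z1 = {Reset, Grant, Store, Crit, Recv, Check, Send, Busy}; fixed.
Sat(A[~alarm U A[safe U ack]]) = {Reset, Grant, Store, Crit, Recv, Check, Send, Busy}
Sat(EX A[~alarm U A[safe U ack]]) = {s : some successor in {Reset, Grant, Store, Crit, Recv, Check, Send, Busy}} = {Reset, Grant, Store, Crit, Recv, Check, Send, Busy}

{Reset, Grant, Store, Crit, Recv, Check, Send, Busy}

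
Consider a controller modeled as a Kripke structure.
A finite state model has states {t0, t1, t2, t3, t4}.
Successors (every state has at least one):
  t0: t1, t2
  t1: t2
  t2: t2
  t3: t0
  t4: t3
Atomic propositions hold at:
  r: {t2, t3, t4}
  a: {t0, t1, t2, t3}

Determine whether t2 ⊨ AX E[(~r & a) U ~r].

Sat(~r) = {t0, t1}
Sat(~r & a) = {t0, t1}
E[(~r & a) U ~r]: least fixpoint, start Z0 = Sat(~r) = {t0, t1}, add states in Sat(~r & a) with some successor in Z. Already a fixed point.
Sat(E[(~r & a) U ~r]) = {t0, t1}
Sat(AX E[(~r & a) U ~r]) = {s : every successor in {t0, t1}} = {t3}
t2 ∉ Sat(AX E[(~r & a) U ~r]) = {t3}, so the formula does not hold at t2.

No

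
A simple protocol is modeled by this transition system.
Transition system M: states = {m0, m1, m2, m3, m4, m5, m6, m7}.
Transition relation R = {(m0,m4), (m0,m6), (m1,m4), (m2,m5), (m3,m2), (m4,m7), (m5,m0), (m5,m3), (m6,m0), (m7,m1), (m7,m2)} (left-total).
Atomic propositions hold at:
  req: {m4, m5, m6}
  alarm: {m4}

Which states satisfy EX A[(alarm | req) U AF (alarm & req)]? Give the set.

{m0, m1, m7}

Sat(alarm | req) = {m4, m5, m6}
Sat(alarm & req) = {m4}
AF (alarm & req): least fixpoint, start Z0 = {m4}, add states with every successor in Z. Z1 = {m1, m4}; fixed.
Sat(AF (alarm & req)) = {m1, m4}
A[(alarm | req) U AF (alarm & req)]: least fixpoint, start Z0 = Sat(AF (alarm & req)) = {m1, m4}, add states in Sat(alarm | req) with every successor in Z. Already a fixed point.
Sat(A[(alarm | req) U AF (alarm & req)]) = {m1, m4}
Sat(EX A[(alarm | req) U AF (alarm & req)]) = {s : some successor in {m1, m4}} = {m0, m1, m7}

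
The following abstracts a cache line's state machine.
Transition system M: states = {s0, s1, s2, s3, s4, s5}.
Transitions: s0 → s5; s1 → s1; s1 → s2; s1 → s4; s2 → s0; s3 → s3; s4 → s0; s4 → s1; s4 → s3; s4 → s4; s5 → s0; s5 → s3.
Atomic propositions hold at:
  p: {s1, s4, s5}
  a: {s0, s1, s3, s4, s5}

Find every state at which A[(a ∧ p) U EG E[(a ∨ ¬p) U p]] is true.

{s0, s1, s2, s4, s5}

Sat(a ∧ p) = {s1, s4, s5}
Sat(¬p) = {s0, s2, s3}
Sat(a ∨ ¬p) = {s0, s1, s2, s3, s4, s5}
E[(a ∨ ¬p) U p]: least fixpoint, start Z0 = Sat(p) = {s1, s4, s5}, add states in Sat(a ∨ ¬p) with some successor in Z. Z1 = {s0, s1, s4, s5}; Z2 = {s0, s1, s2, s4, s5}; fixed.
Sat(E[(a ∨ ¬p) U p]) = {s0, s1, s2, s4, s5}
EG E[(a ∨ ¬p) U p]: greatest fixpoint, start Z0 = {s0, s1, s2, s4, s5}, keep only states in Sat with some successor in Z. Already a fixed point.
Sat(EG E[(a ∨ ¬p) U p]) = {s0, s1, s2, s4, s5}
A[(a ∧ p) U EG E[(a ∨ ¬p) U p]]: least fixpoint, start Z0 = Sat(EG E[(a ∨ ¬p) U p]) = {s0, s1, s2, s4, s5}, add states in Sat(a ∧ p) with every successor in Z. Already a fixed point.
Sat(A[(a ∧ p) U EG E[(a ∨ ¬p) U p]]) = {s0, s1, s2, s4, s5}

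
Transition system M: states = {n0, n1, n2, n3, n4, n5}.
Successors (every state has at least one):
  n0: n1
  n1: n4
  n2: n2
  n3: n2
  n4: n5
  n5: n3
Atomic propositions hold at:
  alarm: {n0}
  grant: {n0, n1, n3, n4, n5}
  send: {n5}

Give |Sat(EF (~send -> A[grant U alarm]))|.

4

Sat(~send) = {n0, n1, n2, n3, n4}
A[grant U alarm]: least fixpoint, start Z0 = Sat(alarm) = {n0}, add states in Sat(grant) with every successor in Z. Already a fixed point.
Sat(A[grant U alarm]) = {n0}
Sat(~send -> A[grant U alarm]) = {n0, n5}
EF (~send -> A[grant U alarm]): least fixpoint, start Z0 = {n0, n5}, add states with some successor in Z. Z1 = {n0, n4, n5}; Z2 = {n0, n1, n4, n5}; fixed.
Sat(EF (~send -> A[grant U alarm])) = {n0, n1, n4, n5}
|Sat(EF (~send -> A[grant U alarm]))| = |{n0, n1, n4, n5}| = 4.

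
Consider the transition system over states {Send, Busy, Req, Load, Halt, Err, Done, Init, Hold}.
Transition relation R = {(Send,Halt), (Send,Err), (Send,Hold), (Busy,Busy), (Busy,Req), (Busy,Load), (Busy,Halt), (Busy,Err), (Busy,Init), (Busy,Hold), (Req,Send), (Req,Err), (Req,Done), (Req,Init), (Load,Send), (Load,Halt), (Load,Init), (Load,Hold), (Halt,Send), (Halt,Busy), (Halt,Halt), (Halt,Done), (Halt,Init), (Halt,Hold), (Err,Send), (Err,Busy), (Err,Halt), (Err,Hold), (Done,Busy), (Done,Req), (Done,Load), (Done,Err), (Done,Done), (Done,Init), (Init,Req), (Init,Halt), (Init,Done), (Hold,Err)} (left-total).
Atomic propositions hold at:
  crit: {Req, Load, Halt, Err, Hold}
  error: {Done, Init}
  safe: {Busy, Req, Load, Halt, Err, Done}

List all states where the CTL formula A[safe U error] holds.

{Done, Init}

A[safe U error]: least fixpoint, start Z0 = Sat(error) = {Done, Init}, add states in Sat(safe) with every successor in Z. Already a fixed point.
Sat(A[safe U error]) = {Done, Init}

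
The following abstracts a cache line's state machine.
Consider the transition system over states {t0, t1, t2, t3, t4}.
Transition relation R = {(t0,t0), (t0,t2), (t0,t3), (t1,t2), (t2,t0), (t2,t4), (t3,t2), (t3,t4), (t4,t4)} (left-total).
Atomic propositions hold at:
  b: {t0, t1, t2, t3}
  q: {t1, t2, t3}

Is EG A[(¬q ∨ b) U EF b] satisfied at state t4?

Sat(¬q) = {t0, t4}
Sat(¬q ∨ b) = {t0, t1, t2, t3, t4}
EF b: least fixpoint, start Z0 = {t0, t1, t2, t3}, add states with some successor in Z. Already a fixed point.
Sat(EF b) = {t0, t1, t2, t3}
A[(¬q ∨ b) U EF b]: least fixpoint, start Z0 = Sat(EF b) = {t0, t1, t2, t3}, add states in Sat(¬q ∨ b) with every successor in Z. Already a fixed point.
Sat(A[(¬q ∨ b) U EF b]) = {t0, t1, t2, t3}
EG A[(¬q ∨ b) U EF b]: greatest fixpoint, start Z0 = {t0, t1, t2, t3}, keep only states in Sat with some successor in Z. Already a fixed point.
Sat(EG A[(¬q ∨ b) U EF b]) = {t0, t1, t2, t3}
t4 ∉ Sat(EG A[(¬q ∨ b) U EF b]) = {t0, t1, t2, t3}, so the formula does not hold at t4.

No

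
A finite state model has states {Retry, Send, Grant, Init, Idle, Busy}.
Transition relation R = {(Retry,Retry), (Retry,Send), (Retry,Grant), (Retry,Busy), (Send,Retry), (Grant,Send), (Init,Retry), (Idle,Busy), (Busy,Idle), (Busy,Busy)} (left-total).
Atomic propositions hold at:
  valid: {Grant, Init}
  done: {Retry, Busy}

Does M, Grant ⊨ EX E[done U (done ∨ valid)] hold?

Sat(done ∨ valid) = {Retry, Grant, Init, Busy}
E[done U (done ∨ valid)]: least fixpoint, start Z0 = Sat((done ∨ valid)) = {Retry, Grant, Init, Busy}, add states in Sat(done) with some successor in Z. Already a fixed point.
Sat(E[done U (done ∨ valid)]) = {Retry, Grant, Init, Busy}
Sat(EX E[done U (done ∨ valid)]) = {s : some successor in {Retry, Grant, Init, Busy}} = {Retry, Send, Init, Idle, Busy}
Grant ∉ Sat(EX E[done U (done ∨ valid)]) = {Retry, Send, Init, Idle, Busy}, so the formula does not hold at Grant.

No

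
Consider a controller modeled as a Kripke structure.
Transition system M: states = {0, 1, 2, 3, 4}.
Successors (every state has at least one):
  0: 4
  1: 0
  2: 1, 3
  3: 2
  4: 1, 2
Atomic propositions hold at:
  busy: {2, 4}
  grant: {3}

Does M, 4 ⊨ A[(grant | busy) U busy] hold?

Sat(grant | busy) = {2, 3, 4}
A[(grant | busy) U busy]: least fixpoint, start Z0 = Sat(busy) = {2, 4}, add states in Sat(grant | busy) with every successor in Z. Z1 = {2, 3, 4}; fixed.
Sat(A[(grant | busy) U busy]) = {2, 3, 4}
4 ∈ Sat(A[(grant | busy) U busy]) = {2, 3, 4}, so the formula holds at 4.

Yes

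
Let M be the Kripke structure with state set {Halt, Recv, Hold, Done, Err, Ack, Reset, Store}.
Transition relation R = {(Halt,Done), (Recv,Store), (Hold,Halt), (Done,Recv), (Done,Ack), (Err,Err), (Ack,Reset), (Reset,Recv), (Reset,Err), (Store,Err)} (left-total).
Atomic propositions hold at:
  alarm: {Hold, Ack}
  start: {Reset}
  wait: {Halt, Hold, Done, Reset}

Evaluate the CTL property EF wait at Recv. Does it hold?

EF wait: least fixpoint, start Z0 = {Halt, Hold, Done, Reset}, add states with some successor in Z. Z1 = {Halt, Hold, Done, Ack, Reset}; fixed.
Sat(EF wait) = {Halt, Hold, Done, Ack, Reset}
Recv ∉ Sat(EF wait) = {Halt, Hold, Done, Ack, Reset}, so the formula does not hold at Recv.

No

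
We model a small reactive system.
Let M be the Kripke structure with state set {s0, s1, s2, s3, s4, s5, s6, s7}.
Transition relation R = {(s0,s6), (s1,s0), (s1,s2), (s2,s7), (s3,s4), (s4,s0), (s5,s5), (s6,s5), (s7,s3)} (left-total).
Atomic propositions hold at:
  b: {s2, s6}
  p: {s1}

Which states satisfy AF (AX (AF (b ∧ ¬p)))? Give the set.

{s0, s1, s2, s3, s4, s7}

Sat(¬p) = {s0, s2, s3, s4, s5, s6, s7}
Sat(b ∧ ¬p) = {s2, s6}
AF (b ∧ ¬p): least fixpoint, start Z0 = {s2, s6}, add states with every successor in Z. Z1 = {s0, s2, s6}; Z2 = {s0, s1, s2, s4, s6}; Z3 = {s0, s1, s2, s3, s4, s6}; Z4 = {s0, s1, s2, s3, s4, s6, s7}; fixed.
Sat(AF (b ∧ ¬p)) = {s0, s1, s2, s3, s4, s6, s7}
Sat(AX (AF (b ∧ ¬p))) = {s : every successor in {s0, s1, s2, s3, s4, s6, s7}} = {s0, s1, s2, s3, s4, s7}
AF (AX (AF (b ∧ ¬p))): least fixpoint, start Z0 = {s0, s1, s2, s3, s4, s7}, add states with every successor in Z. Already a fixed point.
Sat(AF (AX (AF (b ∧ ¬p)))) = {s0, s1, s2, s3, s4, s7}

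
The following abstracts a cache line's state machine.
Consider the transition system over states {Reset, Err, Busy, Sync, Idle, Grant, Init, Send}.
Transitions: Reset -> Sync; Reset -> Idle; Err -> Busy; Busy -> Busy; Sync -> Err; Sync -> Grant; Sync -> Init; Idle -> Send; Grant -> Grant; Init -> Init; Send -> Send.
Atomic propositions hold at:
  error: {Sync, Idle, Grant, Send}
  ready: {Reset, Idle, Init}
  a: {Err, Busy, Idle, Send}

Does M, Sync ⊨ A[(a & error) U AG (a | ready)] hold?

No

Sat(a & error) = {Idle, Send}
Sat(a | ready) = {Reset, Err, Busy, Idle, Init, Send}
AG (a | ready): greatest fixpoint, start Z0 = {Reset, Err, Busy, Idle, Init, Send}, keep only states in Sat with every successor in Z. Z1 = {Err, Busy, Idle, Init, Send}; fixed.
Sat(AG (a | ready)) = {Err, Busy, Idle, Init, Send}
A[(a & error) U AG (a | ready)]: least fixpoint, start Z0 = Sat(AG (a | ready)) = {Err, Busy, Idle, Init, Send}, add states in Sat(a & error) with every successor in Z. Already a fixed point.
Sat(A[(a & error) U AG (a | ready)]) = {Err, Busy, Idle, Init, Send}
Sync ∉ Sat(A[(a & error) U AG (a | ready)]) = {Err, Busy, Idle, Init, Send}, so the formula does not hold at Sync.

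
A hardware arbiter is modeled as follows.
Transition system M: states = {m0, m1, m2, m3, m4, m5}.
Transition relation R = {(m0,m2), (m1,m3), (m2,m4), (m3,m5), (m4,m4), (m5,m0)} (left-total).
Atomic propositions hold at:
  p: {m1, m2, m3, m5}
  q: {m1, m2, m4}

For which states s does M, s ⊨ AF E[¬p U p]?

Sat(¬p) = {m0, m4}
E[¬p U p]: least fixpoint, start Z0 = Sat(p) = {m1, m2, m3, m5}, add states in Sat(¬p) with some successor in Z. Z1 = {m0, m1, m2, m3, m5}; fixed.
Sat(E[¬p U p]) = {m0, m1, m2, m3, m5}
AF E[¬p U p]: least fixpoint, start Z0 = {m0, m1, m2, m3, m5}, add states with every successor in Z. Already a fixed point.
Sat(AF E[¬p U p]) = {m0, m1, m2, m3, m5}

{m0, m1, m2, m3, m5}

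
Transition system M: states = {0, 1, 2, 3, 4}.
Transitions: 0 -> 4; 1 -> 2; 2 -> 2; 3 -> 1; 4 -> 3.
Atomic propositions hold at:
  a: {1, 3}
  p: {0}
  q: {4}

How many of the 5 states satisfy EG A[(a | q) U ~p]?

4

Sat(a | q) = {1, 3, 4}
Sat(~p) = {1, 2, 3, 4}
A[(a | q) U ~p]: least fixpoint, start Z0 = Sat(~p) = {1, 2, 3, 4}, add states in Sat(a | q) with every successor in Z. Already a fixed point.
Sat(A[(a | q) U ~p]) = {1, 2, 3, 4}
EG A[(a | q) U ~p]: greatest fixpoint, start Z0 = {1, 2, 3, 4}, keep only states in Sat with some successor in Z. Already a fixed point.
Sat(EG A[(a | q) U ~p]) = {1, 2, 3, 4}
|Sat(EG A[(a | q) U ~p])| = |{1, 2, 3, 4}| = 4.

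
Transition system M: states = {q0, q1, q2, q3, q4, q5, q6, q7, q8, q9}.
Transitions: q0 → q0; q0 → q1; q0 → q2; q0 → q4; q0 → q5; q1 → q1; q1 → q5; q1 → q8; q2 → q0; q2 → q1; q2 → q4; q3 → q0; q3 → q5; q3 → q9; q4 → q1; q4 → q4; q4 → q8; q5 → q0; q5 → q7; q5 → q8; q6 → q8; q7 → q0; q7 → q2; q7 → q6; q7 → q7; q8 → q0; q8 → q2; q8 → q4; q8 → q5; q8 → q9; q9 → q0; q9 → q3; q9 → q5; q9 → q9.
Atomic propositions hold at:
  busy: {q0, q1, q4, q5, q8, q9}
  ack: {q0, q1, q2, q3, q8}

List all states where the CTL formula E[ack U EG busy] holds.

{q0, q1, q2, q3, q4, q5, q8, q9}

EG busy: greatest fixpoint, start Z0 = {q0, q1, q4, q5, q8, q9}, keep only states in Sat with some successor in Z. Already a fixed point.
Sat(EG busy) = {q0, q1, q4, q5, q8, q9}
E[ack U EG busy]: least fixpoint, start Z0 = Sat(EG busy) = {q0, q1, q4, q5, q8, q9}, add states in Sat(ack) with some successor in Z. Z1 = {q0, q1, q2, q3, q4, q5, q8, q9}; fixed.
Sat(E[ack U EG busy]) = {q0, q1, q2, q3, q4, q5, q8, q9}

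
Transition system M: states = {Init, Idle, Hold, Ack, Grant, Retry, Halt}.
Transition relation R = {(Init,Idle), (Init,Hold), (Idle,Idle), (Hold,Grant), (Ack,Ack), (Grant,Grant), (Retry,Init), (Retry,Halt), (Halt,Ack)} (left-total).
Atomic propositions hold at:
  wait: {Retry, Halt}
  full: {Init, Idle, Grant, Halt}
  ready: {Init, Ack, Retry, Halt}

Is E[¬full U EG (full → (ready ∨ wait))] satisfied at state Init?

No

Sat(¬full) = {Hold, Ack, Retry}
Sat(ready ∨ wait) = {Init, Ack, Retry, Halt}
Sat(full → (ready ∨ wait)) = {Init, Hold, Ack, Retry, Halt}
EG (full → (ready ∨ wait)): greatest fixpoint, start Z0 = {Init, Hold, Ack, Retry, Halt}, keep only states in Sat with some successor in Z. Z1 = {Init, Ack, Retry, Halt}; Z2 = {Ack, Retry, Halt}; fixed.
Sat(EG (full → (ready ∨ wait))) = {Ack, Retry, Halt}
E[¬full U EG (full → (ready ∨ wait))]: least fixpoint, start Z0 = Sat(EG (full → (ready ∨ wait))) = {Ack, Retry, Halt}, add states in Sat(¬full) with some successor in Z. Already a fixed point.
Sat(E[¬full U EG (full → (ready ∨ wait))]) = {Ack, Retry, Halt}
Init ∉ Sat(E[¬full U EG (full → (ready ∨ wait))]) = {Ack, Retry, Halt}, so the formula does not hold at Init.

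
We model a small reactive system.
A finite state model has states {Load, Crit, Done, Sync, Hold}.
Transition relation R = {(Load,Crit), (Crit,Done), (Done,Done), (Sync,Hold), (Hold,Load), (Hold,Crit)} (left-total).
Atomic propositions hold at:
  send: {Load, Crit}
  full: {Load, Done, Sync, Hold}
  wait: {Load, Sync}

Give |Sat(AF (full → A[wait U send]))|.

A[wait U send]: least fixpoint, start Z0 = Sat(send) = {Load, Crit}, add states in Sat(wait) with every successor in Z. Already a fixed point.
Sat(A[wait U send]) = {Load, Crit}
Sat(full → A[wait U send]) = {Load, Crit}
AF (full → A[wait U send]): least fixpoint, start Z0 = {Load, Crit}, add states with every successor in Z. Z1 = {Load, Crit, Hold}; Z2 = {Load, Crit, Sync, Hold}; fixed.
Sat(AF (full → A[wait U send])) = {Load, Crit, Sync, Hold}
|Sat(AF (full → A[wait U send]))| = |{Load, Crit, Sync, Hold}| = 4.

4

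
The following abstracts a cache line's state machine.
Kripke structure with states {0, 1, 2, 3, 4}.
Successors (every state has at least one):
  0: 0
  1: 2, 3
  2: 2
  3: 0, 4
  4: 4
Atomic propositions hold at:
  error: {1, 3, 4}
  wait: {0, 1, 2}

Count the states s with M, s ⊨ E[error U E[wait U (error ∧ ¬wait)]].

3

Sat(¬wait) = {3, 4}
Sat(error ∧ ¬wait) = {3, 4}
E[wait U (error ∧ ¬wait)]: least fixpoint, start Z0 = Sat((error ∧ ¬wait)) = {3, 4}, add states in Sat(wait) with some successor in Z. Z1 = {1, 3, 4}; fixed.
Sat(E[wait U (error ∧ ¬wait)]) = {1, 3, 4}
E[error U E[wait U (error ∧ ¬wait)]]: least fixpoint, start Z0 = Sat(E[wait U (error ∧ ¬wait)]) = {1, 3, 4}, add states in Sat(error) with some successor in Z. Already a fixed point.
Sat(E[error U E[wait U (error ∧ ¬wait)]]) = {1, 3, 4}
|Sat(E[error U E[wait U (error ∧ ¬wait)]])| = |{1, 3, 4}| = 3.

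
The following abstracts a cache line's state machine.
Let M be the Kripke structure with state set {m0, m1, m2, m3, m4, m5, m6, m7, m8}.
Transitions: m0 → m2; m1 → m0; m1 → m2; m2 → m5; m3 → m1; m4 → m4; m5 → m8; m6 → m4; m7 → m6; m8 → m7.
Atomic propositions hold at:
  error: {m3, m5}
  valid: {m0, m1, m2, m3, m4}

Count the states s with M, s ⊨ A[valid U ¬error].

8

Sat(¬error) = {m0, m1, m2, m4, m6, m7, m8}
A[valid U ¬error]: least fixpoint, start Z0 = Sat(¬error) = {m0, m1, m2, m4, m6, m7, m8}, add states in Sat(valid) with every successor in Z. Z1 = {m0, m1, m2, m3, m4, m6, m7, m8}; fixed.
Sat(A[valid U ¬error]) = {m0, m1, m2, m3, m4, m6, m7, m8}
|Sat(A[valid U ¬error])| = |{m0, m1, m2, m3, m4, m6, m7, m8}| = 8.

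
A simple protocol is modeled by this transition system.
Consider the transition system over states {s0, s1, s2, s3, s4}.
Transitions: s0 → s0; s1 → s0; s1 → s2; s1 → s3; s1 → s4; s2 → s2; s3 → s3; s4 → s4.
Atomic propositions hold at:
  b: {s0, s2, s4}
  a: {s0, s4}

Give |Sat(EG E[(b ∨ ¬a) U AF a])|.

Sat(¬a) = {s1, s2, s3}
Sat(b ∨ ¬a) = {s0, s1, s2, s3, s4}
AF a: least fixpoint, start Z0 = {s0, s4}, add states with every successor in Z. Already a fixed point.
Sat(AF a) = {s0, s4}
E[(b ∨ ¬a) U AF a]: least fixpoint, start Z0 = Sat(AF a) = {s0, s4}, add states in Sat(b ∨ ¬a) with some successor in Z. Z1 = {s0, s1, s4}; fixed.
Sat(E[(b ∨ ¬a) U AF a]) = {s0, s1, s4}
EG E[(b ∨ ¬a) U AF a]: greatest fixpoint, start Z0 = {s0, s1, s4}, keep only states in Sat with some successor in Z. Already a fixed point.
Sat(EG E[(b ∨ ¬a) U AF a]) = {s0, s1, s4}
|Sat(EG E[(b ∨ ¬a) U AF a])| = |{s0, s1, s4}| = 3.

3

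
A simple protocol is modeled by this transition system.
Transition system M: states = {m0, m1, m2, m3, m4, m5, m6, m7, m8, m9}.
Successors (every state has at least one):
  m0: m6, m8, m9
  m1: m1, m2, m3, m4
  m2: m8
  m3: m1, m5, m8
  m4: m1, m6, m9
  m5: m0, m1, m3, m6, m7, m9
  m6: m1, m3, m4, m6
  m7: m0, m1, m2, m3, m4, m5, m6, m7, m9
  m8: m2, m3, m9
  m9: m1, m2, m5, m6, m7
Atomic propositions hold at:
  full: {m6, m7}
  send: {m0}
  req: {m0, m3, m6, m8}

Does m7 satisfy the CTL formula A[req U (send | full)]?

Yes

Sat(send | full) = {m0, m6, m7}
A[req U (send | full)]: least fixpoint, start Z0 = Sat((send | full)) = {m0, m6, m7}, add states in Sat(req) with every successor in Z. Already a fixed point.
Sat(A[req U (send | full)]) = {m0, m6, m7}
m7 ∈ Sat(A[req U (send | full)]) = {m0, m6, m7}, so the formula holds at m7.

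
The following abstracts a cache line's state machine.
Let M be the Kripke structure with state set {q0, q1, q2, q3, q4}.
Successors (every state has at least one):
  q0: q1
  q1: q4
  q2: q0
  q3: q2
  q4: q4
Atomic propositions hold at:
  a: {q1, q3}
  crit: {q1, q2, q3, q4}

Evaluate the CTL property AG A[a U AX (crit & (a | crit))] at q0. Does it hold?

Yes

Sat(a | crit) = {q1, q2, q3, q4}
Sat(crit & (a | crit)) = {q1, q2, q3, q4}
Sat(AX (crit & (a | crit))) = {s : every successor in {q1, q2, q3, q4}} = {q0, q1, q3, q4}
A[a U AX (crit & (a | crit))]: least fixpoint, start Z0 = Sat(AX (crit & (a | crit))) = {q0, q1, q3, q4}, add states in Sat(a) with every successor in Z. Already a fixed point.
Sat(A[a U AX (crit & (a | crit))]) = {q0, q1, q3, q4}
AG A[a U AX (crit & (a | crit))]: greatest fixpoint, start Z0 = {q0, q1, q3, q4}, keep only states in Sat with every successor in Z. Z1 = {q0, q1, q4}; fixed.
Sat(AG A[a U AX (crit & (a | crit))]) = {q0, q1, q4}
q0 ∈ Sat(AG A[a U AX (crit & (a | crit))]) = {q0, q1, q4}, so the formula holds at q0.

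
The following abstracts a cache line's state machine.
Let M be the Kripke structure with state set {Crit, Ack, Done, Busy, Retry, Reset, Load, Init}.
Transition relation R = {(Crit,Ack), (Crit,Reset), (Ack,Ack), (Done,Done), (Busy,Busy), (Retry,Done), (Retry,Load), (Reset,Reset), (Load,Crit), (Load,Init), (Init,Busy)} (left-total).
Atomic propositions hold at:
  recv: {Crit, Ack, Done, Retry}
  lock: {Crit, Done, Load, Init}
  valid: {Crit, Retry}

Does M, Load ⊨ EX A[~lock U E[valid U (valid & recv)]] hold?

Sat(~lock) = {Ack, Busy, Retry, Reset}
Sat(valid & recv) = {Crit, Retry}
E[valid U (valid & recv)]: least fixpoint, start Z0 = Sat((valid & recv)) = {Crit, Retry}, add states in Sat(valid) with some successor in Z. Already a fixed point.
Sat(E[valid U (valid & recv)]) = {Crit, Retry}
A[~lock U E[valid U (valid & recv)]]: least fixpoint, start Z0 = Sat(E[valid U (valid & recv)]) = {Crit, Retry}, add states in Sat(~lock) with every successor in Z. Already a fixed point.
Sat(A[~lock U E[valid U (valid & recv)]]) = {Crit, Retry}
Sat(EX A[~lock U E[valid U (valid & recv)]]) = {s : some successor in {Crit, Retry}} = {Load}
Load ∈ Sat(EX A[~lock U E[valid U (valid & recv)]]) = {Load}, so the formula holds at Load.

Yes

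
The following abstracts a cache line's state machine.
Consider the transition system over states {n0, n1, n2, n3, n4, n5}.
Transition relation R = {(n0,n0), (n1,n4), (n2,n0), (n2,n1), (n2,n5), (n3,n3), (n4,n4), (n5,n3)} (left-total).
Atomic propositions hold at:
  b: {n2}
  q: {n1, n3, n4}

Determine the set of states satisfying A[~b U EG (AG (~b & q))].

Sat(~b) = {n0, n1, n3, n4, n5}
Sat(~b & q) = {n1, n3, n4}
AG (~b & q): greatest fixpoint, start Z0 = {n1, n3, n4}, keep only states in Sat with every successor in Z. Already a fixed point.
Sat(AG (~b & q)) = {n1, n3, n4}
EG (AG (~b & q)): greatest fixpoint, start Z0 = {n1, n3, n4}, keep only states in Sat with some successor in Z. Already a fixed point.
Sat(EG (AG (~b & q))) = {n1, n3, n4}
A[~b U EG (AG (~b & q))]: least fixpoint, start Z0 = Sat(EG (AG (~b & q))) = {n1, n3, n4}, add states in Sat(~b) with every successor in Z. Z1 = {n1, n3, n4, n5}; fixed.
Sat(A[~b U EG (AG (~b & q))]) = {n1, n3, n4, n5}

{n1, n3, n4, n5}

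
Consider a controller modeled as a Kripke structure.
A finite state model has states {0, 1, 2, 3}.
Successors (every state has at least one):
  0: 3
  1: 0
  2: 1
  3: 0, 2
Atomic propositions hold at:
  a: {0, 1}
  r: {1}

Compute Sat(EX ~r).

{0, 1, 3}

Sat(~r) = {0, 2, 3}
Sat(EX ~r) = {s : some successor in {0, 2, 3}} = {0, 1, 3}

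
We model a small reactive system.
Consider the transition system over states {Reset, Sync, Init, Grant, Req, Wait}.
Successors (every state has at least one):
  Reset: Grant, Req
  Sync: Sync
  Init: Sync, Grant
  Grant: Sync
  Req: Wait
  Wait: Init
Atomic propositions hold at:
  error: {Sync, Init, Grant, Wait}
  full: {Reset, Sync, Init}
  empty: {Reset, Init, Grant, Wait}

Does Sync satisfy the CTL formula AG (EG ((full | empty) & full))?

Yes

Sat(full | empty) = {Reset, Sync, Init, Grant, Wait}
Sat((full | empty) & full) = {Reset, Sync, Init}
EG ((full | empty) & full): greatest fixpoint, start Z0 = {Reset, Sync, Init}, keep only states in Sat with some successor in Z. Z1 = {Sync, Init}; fixed.
Sat(EG ((full | empty) & full)) = {Sync, Init}
AG (EG ((full | empty) & full)): greatest fixpoint, start Z0 = {Sync, Init}, keep only states in Sat with every successor in Z. Z1 = {Sync}; fixed.
Sat(AG (EG ((full | empty) & full))) = {Sync}
Sync ∈ Sat(AG (EG ((full | empty) & full))) = {Sync}, so the formula holds at Sync.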